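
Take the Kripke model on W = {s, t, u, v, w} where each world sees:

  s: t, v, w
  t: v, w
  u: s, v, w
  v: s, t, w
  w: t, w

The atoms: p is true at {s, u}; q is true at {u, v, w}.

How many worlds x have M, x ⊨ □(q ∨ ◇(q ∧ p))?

1

s: successors {t, v, w}; q ∨ ◇(q ∧ p) there: t:F, v:T, w:T. ✗
t: successors {v, w}; q ∨ ◇(q ∧ p) there: v:T, w:T. ✓
u: successors {s, v, w}; q ∨ ◇(q ∧ p) there: s:F, v:T, w:T. ✗
v: successors {s, t, w}; q ∨ ◇(q ∧ p) there: s:F, t:F, w:T. ✗
w: successors {t, w}; q ∨ ◇(q ∧ p) there: t:F, w:T. ✗
Satisfying worlds: {t}.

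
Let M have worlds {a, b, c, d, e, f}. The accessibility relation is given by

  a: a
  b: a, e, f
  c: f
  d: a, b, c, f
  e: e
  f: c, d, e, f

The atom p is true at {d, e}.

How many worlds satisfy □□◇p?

1

a: successors {a}; □◇p there: a:F. ✗
b: successors {a, e, f}; □◇p there: a:F, e:T, f:F. ✗
c: successors {f}; □◇p there: f:F. ✗
d: successors {a, b, c, f}; □◇p there: a:F, b:F, c:T, f:F. ✗
e: successors {e}; □◇p there: e:T. ✓
f: successors {c, d, e, f}; □◇p there: c:T, d:F, e:T, f:F. ✗
Satisfying worlds: {e}.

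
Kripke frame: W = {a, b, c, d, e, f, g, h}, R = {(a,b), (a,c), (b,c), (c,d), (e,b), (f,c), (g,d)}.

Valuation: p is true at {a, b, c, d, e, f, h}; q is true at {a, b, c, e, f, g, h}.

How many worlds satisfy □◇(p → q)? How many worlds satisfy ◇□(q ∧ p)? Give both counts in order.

3 and 4

For □◇(p → q):
a: successors {b, c}; ◇(p → q) there: b:T, c:F. ✗
b: successors {c}; ◇(p → q) there: c:F. ✗
c: successors {d}; ◇(p → q) there: d:F. ✗
d: no successors, so □◇(p → q) holds vacuously. ✓
e: successors {b}; ◇(p → q) there: b:T. ✓
f: successors {c}; ◇(p → q) there: c:F. ✗
g: successors {d}; ◇(p → q) there: d:F. ✗
h: no successors, so □◇(p → q) holds vacuously. ✓
— 3 worlds.
For ◇□(q ∧ p):
a: successors {b, c}; □(q ∧ p) there: b:T, c:F. ✓
b: successors {c}; □(q ∧ p) there: c:F. ✗
c: successors {d}; □(q ∧ p) there: d:T. ✓
d: no successors, so ◇□(q ∧ p) fails. ✗
e: successors {b}; □(q ∧ p) there: b:T. ✓
f: successors {c}; □(q ∧ p) there: c:F. ✗
g: successors {d}; □(q ∧ p) there: d:T. ✓
h: no successors, so ◇□(q ∧ p) fails. ✗
— 4 worlds.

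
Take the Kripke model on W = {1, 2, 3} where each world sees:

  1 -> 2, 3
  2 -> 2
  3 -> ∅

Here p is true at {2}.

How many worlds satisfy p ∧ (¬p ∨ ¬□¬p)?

1

1: p is F, ¬p ∨ ¬□¬p is T. ✗
2: p is T, ¬p ∨ ¬□¬p is T. ✓
3: p is F, ¬p ∨ ¬□¬p is T. ✗
Satisfying worlds: {2}.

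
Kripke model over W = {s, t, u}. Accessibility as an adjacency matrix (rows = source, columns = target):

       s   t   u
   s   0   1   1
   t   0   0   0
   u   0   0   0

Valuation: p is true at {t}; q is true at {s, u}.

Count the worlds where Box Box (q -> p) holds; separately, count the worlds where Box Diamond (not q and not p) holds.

For Box Box (q -> p):
s: successors {t, u}; Box (q -> p) there: t:T, u:T. ✓
t: no successors, so Box Box (q -> p) holds vacuously. ✓
u: no successors, so Box Box (q -> p) holds vacuously. ✓
— 3 worlds.
For Box Diamond (not q and not p):
s: successors {t, u}; Diamond (not q and not p) there: t:F, u:F. ✗
t: no successors, so Box Diamond (not q and not p) holds vacuously. ✓
u: no successors, so Box Diamond (not q and not p) holds vacuously. ✓
— 2 worlds.

3 and 2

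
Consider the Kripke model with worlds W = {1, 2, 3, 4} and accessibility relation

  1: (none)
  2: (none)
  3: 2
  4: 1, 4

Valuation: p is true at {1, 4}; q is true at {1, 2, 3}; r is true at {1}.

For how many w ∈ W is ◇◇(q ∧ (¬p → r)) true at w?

1: no successors, so ◇◇(q ∧ (¬p → r)) fails. ✗
2: no successors, so ◇◇(q ∧ (¬p → r)) fails. ✗
3: successors {2}; ◇(q ∧ (¬p → r)) there: 2:F. ✗
4: successors {1, 4}; ◇(q ∧ (¬p → r)) there: 1:F, 4:T. ✓
Satisfying worlds: {4}.

1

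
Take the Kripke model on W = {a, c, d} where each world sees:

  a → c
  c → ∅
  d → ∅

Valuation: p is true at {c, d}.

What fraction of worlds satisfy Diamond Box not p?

a: successors {c}; Box not p there: c:T. ✓
c: no successors, so Diamond Box not p fails. ✗
d: no successors, so Diamond Box not p fails. ✗
That's 1 of 3 worlds, so 1/3.

1/3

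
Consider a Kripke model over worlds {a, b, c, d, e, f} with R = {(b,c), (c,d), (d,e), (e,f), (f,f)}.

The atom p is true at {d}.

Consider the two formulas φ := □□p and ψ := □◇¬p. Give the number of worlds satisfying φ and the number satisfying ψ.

For □□p:
a: no successors, so □□p holds vacuously. ✓
b: successors {c}; □p there: c:T. ✓
c: successors {d}; □p there: d:F. ✗
d: successors {e}; □p there: e:F. ✗
e: successors {f}; □p there: f:F. ✗
f: successors {f}; □p there: f:F. ✗
— 2 worlds.
For □◇¬p:
a: no successors, so □◇¬p holds vacuously. ✓
b: successors {c}; ◇¬p there: c:F. ✗
c: successors {d}; ◇¬p there: d:T. ✓
d: successors {e}; ◇¬p there: e:T. ✓
e: successors {f}; ◇¬p there: f:T. ✓
f: successors {f}; ◇¬p there: f:T. ✓
— 5 worlds.

2 and 5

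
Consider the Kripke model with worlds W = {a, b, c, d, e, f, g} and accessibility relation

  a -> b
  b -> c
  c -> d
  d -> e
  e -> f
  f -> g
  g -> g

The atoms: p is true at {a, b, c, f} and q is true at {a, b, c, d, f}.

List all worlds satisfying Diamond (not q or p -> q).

a: successors {b}; not q or p -> q there: b:T. ✓
b: successors {c}; not q or p -> q there: c:T. ✓
c: successors {d}; not q or p -> q there: d:T. ✓
d: successors {e}; not q or p -> q there: e:F. ✗
e: successors {f}; not q or p -> q there: f:T. ✓
f: successors {g}; not q or p -> q there: g:F. ✗
g: successors {g}; not q or p -> q there: g:F. ✗

{a, b, c, e}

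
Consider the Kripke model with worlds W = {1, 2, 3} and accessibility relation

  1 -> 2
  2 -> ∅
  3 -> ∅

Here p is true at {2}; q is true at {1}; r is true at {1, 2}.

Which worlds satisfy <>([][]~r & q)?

1: successors {2}; [][]~r & q there: 2:F. ✗
2: no successors, so <>([][]~r & q) fails. ✗
3: no successors, so <>([][]~r & q) fails. ✗

∅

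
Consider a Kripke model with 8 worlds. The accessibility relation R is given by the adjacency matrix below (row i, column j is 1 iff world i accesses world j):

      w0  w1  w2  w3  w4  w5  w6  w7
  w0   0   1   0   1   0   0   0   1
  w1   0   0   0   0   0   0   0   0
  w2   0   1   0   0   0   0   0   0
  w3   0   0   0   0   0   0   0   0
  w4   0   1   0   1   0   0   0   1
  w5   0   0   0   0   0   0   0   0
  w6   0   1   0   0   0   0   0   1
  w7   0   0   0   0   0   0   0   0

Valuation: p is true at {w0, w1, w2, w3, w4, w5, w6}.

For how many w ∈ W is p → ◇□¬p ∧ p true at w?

w0: p is T, ◇□¬p ∧ p is T. ✓
w1: p is T, ◇□¬p ∧ p is F. ✗
w2: p is T, ◇□¬p ∧ p is T. ✓
w3: p is T, ◇□¬p ∧ p is F. ✗
w4: p is T, ◇□¬p ∧ p is T. ✓
w5: p is T, ◇□¬p ∧ p is F. ✗
w6: p is T, ◇□¬p ∧ p is T. ✓
w7: p is F, ◇□¬p ∧ p is F. ✓
Satisfying worlds: {w0, w2, w4, w6, w7}.

5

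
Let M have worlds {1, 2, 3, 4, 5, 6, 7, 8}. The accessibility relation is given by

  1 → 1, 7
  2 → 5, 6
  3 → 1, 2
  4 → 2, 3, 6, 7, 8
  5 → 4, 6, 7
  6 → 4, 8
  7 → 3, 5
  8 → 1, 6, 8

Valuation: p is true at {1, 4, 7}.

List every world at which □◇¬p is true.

{2, 4, 5, 6, 7}

1: successors {1, 7}; ◇¬p there: 1:F, 7:T. ✗
2: successors {5, 6}; ◇¬p there: 5:T, 6:T. ✓
3: successors {1, 2}; ◇¬p there: 1:F, 2:T. ✗
4: successors {2, 3, 6, 7, 8}; ◇¬p there: 2:T, 3:T, 6:T, 7:T, 8:T. ✓
5: successors {4, 6, 7}; ◇¬p there: 4:T, 6:T, 7:T. ✓
6: successors {4, 8}; ◇¬p there: 4:T, 8:T. ✓
7: successors {3, 5}; ◇¬p there: 3:T, 5:T. ✓
8: successors {1, 6, 8}; ◇¬p there: 1:F, 6:T, 8:T. ✗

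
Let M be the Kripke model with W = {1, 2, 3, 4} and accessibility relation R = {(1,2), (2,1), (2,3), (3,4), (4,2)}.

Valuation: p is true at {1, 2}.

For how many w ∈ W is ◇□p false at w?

1: successors {2}; □p there: 2:F. ✗
2: successors {1, 3}; □p there: 1:T, 3:F. ✓
3: successors {4}; □p there: 4:T. ✓
4: successors {2}; □p there: 2:F. ✗
Satisfying worlds: {2, 3}.
So ◇□p fails at the other 2 worlds.

2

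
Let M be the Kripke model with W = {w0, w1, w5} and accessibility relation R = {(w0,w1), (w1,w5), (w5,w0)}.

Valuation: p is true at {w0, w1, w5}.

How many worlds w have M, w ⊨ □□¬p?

0

w0: successors {w1}; □¬p there: w1:F. ✗
w1: successors {w5}; □¬p there: w5:F. ✗
w5: successors {w0}; □¬p there: w0:F. ✗
Satisfying worlds: ∅.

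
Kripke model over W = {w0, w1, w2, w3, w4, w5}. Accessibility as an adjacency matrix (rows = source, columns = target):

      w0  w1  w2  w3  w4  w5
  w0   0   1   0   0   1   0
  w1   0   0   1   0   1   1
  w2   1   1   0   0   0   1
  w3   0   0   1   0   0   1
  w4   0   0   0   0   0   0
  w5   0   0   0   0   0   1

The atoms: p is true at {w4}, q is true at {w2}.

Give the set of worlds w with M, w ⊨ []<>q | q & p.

w0: []<>q is F, q & p is F. ✗
w1: []<>q is F, q & p is F. ✗
w2: []<>q is F, q & p is F. ✗
w3: []<>q is F, q & p is F. ✗
w4: []<>q is T, q & p is F. ✓
w5: []<>q is F, q & p is F. ✗

{w4}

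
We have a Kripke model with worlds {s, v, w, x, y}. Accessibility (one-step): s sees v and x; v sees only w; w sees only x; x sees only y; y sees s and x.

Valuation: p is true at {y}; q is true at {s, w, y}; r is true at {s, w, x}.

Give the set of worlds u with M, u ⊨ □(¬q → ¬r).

{v, x}

s: successors {v, x}; ¬q → ¬r there: v:T, x:F. ✗
v: successors {w}; ¬q → ¬r there: w:T. ✓
w: successors {x}; ¬q → ¬r there: x:F. ✗
x: successors {y}; ¬q → ¬r there: y:T. ✓
y: successors {s, x}; ¬q → ¬r there: s:T, x:F. ✗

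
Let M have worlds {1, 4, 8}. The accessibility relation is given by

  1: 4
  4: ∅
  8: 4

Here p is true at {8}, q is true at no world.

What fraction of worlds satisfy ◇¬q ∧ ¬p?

1: ◇¬q is T, ¬p is T. ✓
4: ◇¬q is F, ¬p is T. ✗
8: ◇¬q is T, ¬p is F. ✗
That's 1 of 3 worlds, so 1/3.

1/3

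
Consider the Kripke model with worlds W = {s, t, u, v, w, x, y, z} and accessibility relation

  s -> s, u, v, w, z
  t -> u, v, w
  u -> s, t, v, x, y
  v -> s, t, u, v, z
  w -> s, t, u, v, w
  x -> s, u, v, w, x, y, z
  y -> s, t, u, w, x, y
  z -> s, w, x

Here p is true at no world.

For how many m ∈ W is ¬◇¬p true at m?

0

s: ◇¬p is T. ✗
t: ◇¬p is T. ✗
u: ◇¬p is T. ✗
v: ◇¬p is T. ✗
w: ◇¬p is T. ✗
x: ◇¬p is T. ✗
y: ◇¬p is T. ✗
z: ◇¬p is T. ✗
Satisfying worlds: ∅.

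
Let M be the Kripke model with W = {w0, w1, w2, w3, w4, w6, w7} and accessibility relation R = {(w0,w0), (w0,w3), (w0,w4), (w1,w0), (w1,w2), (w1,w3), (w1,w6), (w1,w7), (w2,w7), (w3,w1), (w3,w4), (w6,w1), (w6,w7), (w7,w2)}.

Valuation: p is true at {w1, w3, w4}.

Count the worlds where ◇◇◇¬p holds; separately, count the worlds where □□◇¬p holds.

6 and 3

For ◇◇◇¬p:
w0: successors {w0, w3, w4}; ◇◇¬p there: w0:T, w3:T, w4:F. ✓
w1: successors {w0, w2, w3, w6, w7}; ◇◇¬p there: w0:T, w2:T, w3:T, w6:T, w7:T. ✓
w2: successors {w7}; ◇◇¬p there: w7:T. ✓
w3: successors {w1, w4}; ◇◇¬p there: w1:T, w4:F. ✓
w4: no successors, so ◇◇◇¬p fails. ✗
w6: successors {w1, w7}; ◇◇¬p there: w1:T, w7:T. ✓
w7: successors {w2}; ◇◇¬p there: w2:T. ✓
— 6 worlds.
For □□◇¬p:
w0: successors {w0, w3, w4}; □◇¬p there: w0:F, w3:F, w4:T. ✗
w1: successors {w0, w2, w3, w6, w7}; □◇¬p there: w0:F, w2:T, w3:F, w6:T, w7:T. ✗
w2: successors {w7}; □◇¬p there: w7:T. ✓
w3: successors {w1, w4}; □◇¬p there: w1:F, w4:T. ✗
w4: no successors, so □□◇¬p holds vacuously. ✓
w6: successors {w1, w7}; □◇¬p there: w1:F, w7:T. ✗
w7: successors {w2}; □◇¬p there: w2:T. ✓
— 3 worlds.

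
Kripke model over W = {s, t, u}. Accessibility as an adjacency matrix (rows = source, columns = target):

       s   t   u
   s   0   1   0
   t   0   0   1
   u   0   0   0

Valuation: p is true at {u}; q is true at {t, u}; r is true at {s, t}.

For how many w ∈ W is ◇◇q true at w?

s: successors {t}; ◇q there: t:T. ✓
t: successors {u}; ◇q there: u:F. ✗
u: no successors, so ◇◇q fails. ✗
Satisfying worlds: {s}.

1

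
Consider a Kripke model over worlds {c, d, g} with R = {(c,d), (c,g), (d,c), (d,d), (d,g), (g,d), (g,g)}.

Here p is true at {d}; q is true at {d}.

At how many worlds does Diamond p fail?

c: successors {d, g}; p there: d:T, g:F. ✓
d: successors {c, d, g}; p there: c:F, d:T, g:F. ✓
g: successors {d, g}; p there: d:T, g:F. ✓
Satisfying worlds: {c, d, g}.
So Diamond p fails at the other 0 worlds.

0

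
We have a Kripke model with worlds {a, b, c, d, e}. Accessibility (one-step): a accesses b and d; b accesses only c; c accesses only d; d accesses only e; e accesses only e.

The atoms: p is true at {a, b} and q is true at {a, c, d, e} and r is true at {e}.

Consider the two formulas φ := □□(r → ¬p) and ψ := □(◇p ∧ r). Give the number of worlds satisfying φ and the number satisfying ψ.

5 and 0

For □□(r → ¬p):
a: successors {b, d}; □(r → ¬p) there: b:T, d:T. ✓
b: successors {c}; □(r → ¬p) there: c:T. ✓
c: successors {d}; □(r → ¬p) there: d:T. ✓
d: successors {e}; □(r → ¬p) there: e:T. ✓
e: successors {e}; □(r → ¬p) there: e:T. ✓
— 5 worlds.
For □(◇p ∧ r):
a: successors {b, d}; ◇p ∧ r there: b:F, d:F. ✗
b: successors {c}; ◇p ∧ r there: c:F. ✗
c: successors {d}; ◇p ∧ r there: d:F. ✗
d: successors {e}; ◇p ∧ r there: e:F. ✗
e: successors {e}; ◇p ∧ r there: e:F. ✗
— 0 worlds.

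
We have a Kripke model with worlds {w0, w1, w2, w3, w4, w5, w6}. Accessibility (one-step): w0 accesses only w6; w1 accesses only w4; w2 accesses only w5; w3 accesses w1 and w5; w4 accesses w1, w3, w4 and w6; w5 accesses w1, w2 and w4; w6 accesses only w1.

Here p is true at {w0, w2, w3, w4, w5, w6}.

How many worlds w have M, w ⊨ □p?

w0: successors {w6}; p there: w6:T. ✓
w1: successors {w4}; p there: w4:T. ✓
w2: successors {w5}; p there: w5:T. ✓
w3: successors {w1, w5}; p there: w1:F, w5:T. ✗
w4: successors {w1, w3, w4, w6}; p there: w1:F, w3:T, w4:T, w6:T. ✗
w5: successors {w1, w2, w4}; p there: w1:F, w2:T, w4:T. ✗
w6: successors {w1}; p there: w1:F. ✗
Satisfying worlds: {w0, w1, w2}.

3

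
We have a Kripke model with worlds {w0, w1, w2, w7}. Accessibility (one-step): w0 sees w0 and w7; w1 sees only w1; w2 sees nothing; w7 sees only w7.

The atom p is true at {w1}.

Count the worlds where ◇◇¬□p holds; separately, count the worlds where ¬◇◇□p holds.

2 and 3

For ◇◇¬□p:
w0: successors {w0, w7}; ◇¬□p there: w0:T, w7:T. ✓
w1: successors {w1}; ◇¬□p there: w1:F. ✗
w2: no successors, so ◇◇¬□p fails. ✗
w7: successors {w7}; ◇¬□p there: w7:T. ✓
— 2 worlds.
For ¬◇◇□p:
w0: ◇◇□p is F. ✓
w1: ◇◇□p is T. ✗
w2: ◇◇□p is F. ✓
w7: ◇◇□p is F. ✓
— 3 worlds.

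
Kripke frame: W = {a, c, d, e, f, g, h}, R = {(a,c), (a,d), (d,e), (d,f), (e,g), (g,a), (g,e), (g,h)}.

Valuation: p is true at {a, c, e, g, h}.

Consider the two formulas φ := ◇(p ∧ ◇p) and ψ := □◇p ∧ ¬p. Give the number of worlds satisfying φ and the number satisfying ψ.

3 and 1

For ◇(p ∧ ◇p):
a: successors {c, d}; p ∧ ◇p there: c:F, d:F. ✗
c: no successors, so ◇(p ∧ ◇p) fails. ✗
d: successors {e, f}; p ∧ ◇p there: e:T, f:F. ✓
e: successors {g}; p ∧ ◇p there: g:T. ✓
f: no successors, so ◇(p ∧ ◇p) fails. ✗
g: successors {a, e, h}; p ∧ ◇p there: a:T, e:T, h:F. ✓
h: no successors, so ◇(p ∧ ◇p) fails. ✗
— 3 worlds.
For □◇p ∧ ¬p:
a: □◇p is F, ¬p is F. ✗
c: □◇p is T, ¬p is F. ✗
d: □◇p is F, ¬p is T. ✗
e: □◇p is T, ¬p is F. ✗
f: □◇p is T, ¬p is T. ✓
g: □◇p is F, ¬p is F. ✗
h: □◇p is T, ¬p is F. ✗
— 1 world.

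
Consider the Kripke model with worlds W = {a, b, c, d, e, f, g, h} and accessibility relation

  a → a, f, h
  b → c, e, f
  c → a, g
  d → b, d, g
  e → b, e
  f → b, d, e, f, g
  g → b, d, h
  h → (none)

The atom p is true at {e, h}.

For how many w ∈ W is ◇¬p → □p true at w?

a: ◇¬p is T, □p is F. ✗
b: ◇¬p is T, □p is F. ✗
c: ◇¬p is T, □p is F. ✗
d: ◇¬p is T, □p is F. ✗
e: ◇¬p is T, □p is F. ✗
f: ◇¬p is T, □p is F. ✗
g: ◇¬p is T, □p is F. ✗
h: ◇¬p is F, □p is T. ✓
Satisfying worlds: {h}.

1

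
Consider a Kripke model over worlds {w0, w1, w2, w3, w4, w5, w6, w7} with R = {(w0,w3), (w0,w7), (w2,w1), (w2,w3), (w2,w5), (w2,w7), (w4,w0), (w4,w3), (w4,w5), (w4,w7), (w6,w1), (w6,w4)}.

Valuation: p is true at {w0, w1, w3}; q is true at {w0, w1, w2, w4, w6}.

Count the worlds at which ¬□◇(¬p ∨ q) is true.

4

w0: □◇(¬p ∨ q) is F. ✓
w1: □◇(¬p ∨ q) is T. ✗
w2: □◇(¬p ∨ q) is F. ✓
w3: □◇(¬p ∨ q) is T. ✗
w4: □◇(¬p ∨ q) is F. ✓
w5: □◇(¬p ∨ q) is T. ✗
w6: □◇(¬p ∨ q) is F. ✓
w7: □◇(¬p ∨ q) is T. ✗
Satisfying worlds: {w0, w2, w4, w6}.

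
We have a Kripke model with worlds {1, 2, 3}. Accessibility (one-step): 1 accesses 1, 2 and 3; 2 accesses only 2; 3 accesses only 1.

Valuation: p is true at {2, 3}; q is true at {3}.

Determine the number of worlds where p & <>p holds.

1: p is F, <>p is T. ✗
2: p is T, <>p is T. ✓
3: p is T, <>p is F. ✗
Satisfying worlds: {2}.

1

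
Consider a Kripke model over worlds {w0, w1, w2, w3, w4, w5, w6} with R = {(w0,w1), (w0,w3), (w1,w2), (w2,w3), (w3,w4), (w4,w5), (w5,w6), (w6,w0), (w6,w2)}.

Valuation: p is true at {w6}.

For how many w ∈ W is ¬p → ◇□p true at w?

w0: ¬p is T, ◇□p is F. ✗
w1: ¬p is T, ◇□p is F. ✗
w2: ¬p is T, ◇□p is F. ✗
w3: ¬p is T, ◇□p is F. ✗
w4: ¬p is T, ◇□p is T. ✓
w5: ¬p is T, ◇□p is F. ✗
w6: ¬p is F, ◇□p is F. ✓
Satisfying worlds: {w4, w6}.

2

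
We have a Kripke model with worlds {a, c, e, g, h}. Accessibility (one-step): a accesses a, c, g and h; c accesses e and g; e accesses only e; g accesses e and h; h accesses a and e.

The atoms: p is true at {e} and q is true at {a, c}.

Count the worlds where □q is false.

5

a: successors {a, c, g, h}; q there: a:T, c:T, g:F, h:F. ✗
c: successors {e, g}; q there: e:F, g:F. ✗
e: successors {e}; q there: e:F. ✗
g: successors {e, h}; q there: e:F, h:F. ✗
h: successors {a, e}; q there: a:T, e:F. ✗
Satisfying worlds: ∅.
So □q fails at the other 5 worlds.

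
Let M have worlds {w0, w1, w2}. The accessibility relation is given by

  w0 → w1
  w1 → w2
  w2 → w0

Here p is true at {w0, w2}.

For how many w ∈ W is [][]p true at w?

2

w0: successors {w1}; []p there: w1:T. ✓
w1: successors {w2}; []p there: w2:T. ✓
w2: successors {w0}; []p there: w0:F. ✗
Satisfying worlds: {w0, w1}.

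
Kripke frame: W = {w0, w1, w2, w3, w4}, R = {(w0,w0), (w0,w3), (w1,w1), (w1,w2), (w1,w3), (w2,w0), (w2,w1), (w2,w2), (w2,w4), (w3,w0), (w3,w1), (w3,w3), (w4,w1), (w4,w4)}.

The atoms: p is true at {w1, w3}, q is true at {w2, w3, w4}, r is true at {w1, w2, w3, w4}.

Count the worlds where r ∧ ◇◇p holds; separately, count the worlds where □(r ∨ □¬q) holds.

For r ∧ ◇◇p:
w0: r is F, ◇◇p is T. ✗
w1: r is T, ◇◇p is T. ✓
w2: r is T, ◇◇p is T. ✓
w3: r is T, ◇◇p is T. ✓
w4: r is T, ◇◇p is T. ✓
— 4 worlds.
For □(r ∨ □¬q):
w0: successors {w0, w3}; r ∨ □¬q there: w0:F, w3:T. ✗
w1: successors {w1, w2, w3}; r ∨ □¬q there: w1:T, w2:T, w3:T. ✓
w2: successors {w0, w1, w2, w4}; r ∨ □¬q there: w0:F, w1:T, w2:T, w4:T. ✗
w3: successors {w0, w1, w3}; r ∨ □¬q there: w0:F, w1:T, w3:T. ✗
w4: successors {w1, w4}; r ∨ □¬q there: w1:T, w4:T. ✓
— 2 worlds.

4 and 2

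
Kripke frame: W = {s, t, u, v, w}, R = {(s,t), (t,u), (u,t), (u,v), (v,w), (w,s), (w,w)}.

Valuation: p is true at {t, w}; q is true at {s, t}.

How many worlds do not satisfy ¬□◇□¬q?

1

s: □◇□¬q is F. ✓
t: □◇□¬q is T. ✗
u: □◇□¬q is F. ✓
v: □◇□¬q is F. ✓
w: □◇□¬q is F. ✓
Satisfying worlds: {s, u, v, w}.
So ¬□◇□¬q fails at the other 1 world.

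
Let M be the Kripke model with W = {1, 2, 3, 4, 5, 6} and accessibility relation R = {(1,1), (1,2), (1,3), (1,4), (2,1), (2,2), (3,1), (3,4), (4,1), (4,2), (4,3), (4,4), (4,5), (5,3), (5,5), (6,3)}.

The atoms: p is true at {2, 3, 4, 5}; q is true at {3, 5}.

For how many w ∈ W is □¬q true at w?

2

1: successors {1, 2, 3, 4}; ¬q there: 1:T, 2:T, 3:F, 4:T. ✗
2: successors {1, 2}; ¬q there: 1:T, 2:T. ✓
3: successors {1, 4}; ¬q there: 1:T, 4:T. ✓
4: successors {1, 2, 3, 4, 5}; ¬q there: 1:T, 2:T, 3:F, 4:T, 5:F. ✗
5: successors {3, 5}; ¬q there: 3:F, 5:F. ✗
6: successors {3}; ¬q there: 3:F. ✗
Satisfying worlds: {2, 3}.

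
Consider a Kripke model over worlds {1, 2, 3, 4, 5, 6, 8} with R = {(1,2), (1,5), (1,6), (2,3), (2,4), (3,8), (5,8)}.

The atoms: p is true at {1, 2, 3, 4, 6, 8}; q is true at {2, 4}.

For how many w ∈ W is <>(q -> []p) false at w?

1: successors {2, 5, 6}; q -> []p there: 2:T, 5:T, 6:T. ✓
2: successors {3, 4}; q -> []p there: 3:T, 4:T. ✓
3: successors {8}; q -> []p there: 8:T. ✓
4: no successors, so <>(q -> []p) fails. ✗
5: successors {8}; q -> []p there: 8:T. ✓
6: no successors, so <>(q -> []p) fails. ✗
8: no successors, so <>(q -> []p) fails. ✗
Satisfying worlds: {1, 2, 3, 5}.
So <>(q -> []p) fails at the other 3 worlds.

3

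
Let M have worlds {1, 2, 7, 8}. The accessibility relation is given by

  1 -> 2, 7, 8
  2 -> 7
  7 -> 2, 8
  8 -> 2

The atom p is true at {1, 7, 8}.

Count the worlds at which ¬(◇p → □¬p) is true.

1: ◇p → □¬p is F. ✓
2: ◇p → □¬p is F. ✓
7: ◇p → □¬p is F. ✓
8: ◇p → □¬p is T. ✗
Satisfying worlds: {1, 2, 7}.

3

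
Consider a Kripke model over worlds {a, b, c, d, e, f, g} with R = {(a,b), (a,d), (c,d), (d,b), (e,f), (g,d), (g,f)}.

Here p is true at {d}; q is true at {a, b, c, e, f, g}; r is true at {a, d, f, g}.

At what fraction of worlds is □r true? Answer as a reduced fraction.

a: successors {b, d}; r there: b:F, d:T. ✗
b: no successors, so □r holds vacuously. ✓
c: successors {d}; r there: d:T. ✓
d: successors {b}; r there: b:F. ✗
e: successors {f}; r there: f:T. ✓
f: no successors, so □r holds vacuously. ✓
g: successors {d, f}; r there: d:T, f:T. ✓
That's 5 of 7 worlds, so 5/7.

5/7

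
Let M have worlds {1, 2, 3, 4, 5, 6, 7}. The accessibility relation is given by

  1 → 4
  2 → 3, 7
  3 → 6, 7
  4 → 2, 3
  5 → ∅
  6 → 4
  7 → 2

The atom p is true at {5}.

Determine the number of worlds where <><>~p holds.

1: successors {4}; <>~p there: 4:T. ✓
2: successors {3, 7}; <>~p there: 3:T, 7:T. ✓
3: successors {6, 7}; <>~p there: 6:T, 7:T. ✓
4: successors {2, 3}; <>~p there: 2:T, 3:T. ✓
5: no successors, so <><>~p fails. ✗
6: successors {4}; <>~p there: 4:T. ✓
7: successors {2}; <>~p there: 2:T. ✓
Satisfying worlds: {1, 2, 3, 4, 6, 7}.

6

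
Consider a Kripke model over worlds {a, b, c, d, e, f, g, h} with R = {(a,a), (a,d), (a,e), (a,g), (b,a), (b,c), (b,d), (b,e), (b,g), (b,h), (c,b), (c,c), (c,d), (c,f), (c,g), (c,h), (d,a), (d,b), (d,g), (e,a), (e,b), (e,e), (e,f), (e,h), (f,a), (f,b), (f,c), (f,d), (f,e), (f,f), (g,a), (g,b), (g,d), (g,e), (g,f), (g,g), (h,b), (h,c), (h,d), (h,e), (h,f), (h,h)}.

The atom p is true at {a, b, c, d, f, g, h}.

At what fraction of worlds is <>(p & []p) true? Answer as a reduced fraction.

3/4

a: successors {a, d, e, g}; p & []p there: a:F, d:T, e:F, g:F. ✓
b: successors {a, c, d, e, g, h}; p & []p there: a:F, c:T, d:T, e:F, g:F, h:F. ✓
c: successors {b, c, d, f, g, h}; p & []p there: b:F, c:T, d:T, f:F, g:F, h:F. ✓
d: successors {a, b, g}; p & []p there: a:F, b:F, g:F. ✗
e: successors {a, b, e, f, h}; p & []p there: a:F, b:F, e:F, f:F, h:F. ✗
f: successors {a, b, c, d, e, f}; p & []p there: a:F, b:F, c:T, d:T, e:F, f:F. ✓
g: successors {a, b, d, e, f, g}; p & []p there: a:F, b:F, d:T, e:F, f:F, g:F. ✓
h: successors {b, c, d, e, f, h}; p & []p there: b:F, c:T, d:T, e:F, f:F, h:F. ✓
That's 6 of 8 worlds, so 6/8 = 3/4.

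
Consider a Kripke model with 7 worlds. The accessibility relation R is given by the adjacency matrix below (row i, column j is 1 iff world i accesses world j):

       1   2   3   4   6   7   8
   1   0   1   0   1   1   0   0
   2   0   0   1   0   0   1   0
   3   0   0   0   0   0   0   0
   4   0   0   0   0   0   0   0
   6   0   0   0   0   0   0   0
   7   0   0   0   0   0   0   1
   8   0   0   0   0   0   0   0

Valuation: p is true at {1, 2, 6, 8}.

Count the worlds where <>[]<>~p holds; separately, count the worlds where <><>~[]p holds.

For <>[]<>~p:
1: successors {2, 4, 6}; []<>~p there: 2:F, 4:T, 6:T. ✓
2: successors {3, 7}; []<>~p there: 3:T, 7:F. ✓
3: no successors, so <>[]<>~p fails. ✗
4: no successors, so <>[]<>~p fails. ✗
6: no successors, so <>[]<>~p fails. ✗
7: successors {8}; []<>~p there: 8:T. ✓
8: no successors, so <>[]<>~p fails. ✗
— 3 worlds.
For <><>~[]p:
1: successors {2, 4, 6}; <>~[]p there: 2:F, 4:F, 6:F. ✗
2: successors {3, 7}; <>~[]p there: 3:F, 7:F. ✗
3: no successors, so <><>~[]p fails. ✗
4: no successors, so <><>~[]p fails. ✗
6: no successors, so <><>~[]p fails. ✗
7: successors {8}; <>~[]p there: 8:F. ✗
8: no successors, so <><>~[]p fails. ✗
— 0 worlds.

3 and 0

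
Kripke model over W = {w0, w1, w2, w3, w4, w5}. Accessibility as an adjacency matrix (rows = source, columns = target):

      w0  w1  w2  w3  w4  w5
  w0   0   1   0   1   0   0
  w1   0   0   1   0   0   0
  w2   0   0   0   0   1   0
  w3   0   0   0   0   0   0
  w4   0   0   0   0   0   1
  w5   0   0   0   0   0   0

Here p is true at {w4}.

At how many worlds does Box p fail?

3

w0: successors {w1, w3}; p there: w1:F, w3:F. ✗
w1: successors {w2}; p there: w2:F. ✗
w2: successors {w4}; p there: w4:T. ✓
w3: no successors, so Box p holds vacuously. ✓
w4: successors {w5}; p there: w5:F. ✗
w5: no successors, so Box p holds vacuously. ✓
Satisfying worlds: {w2, w3, w5}.
So Box p fails at the other 3 worlds.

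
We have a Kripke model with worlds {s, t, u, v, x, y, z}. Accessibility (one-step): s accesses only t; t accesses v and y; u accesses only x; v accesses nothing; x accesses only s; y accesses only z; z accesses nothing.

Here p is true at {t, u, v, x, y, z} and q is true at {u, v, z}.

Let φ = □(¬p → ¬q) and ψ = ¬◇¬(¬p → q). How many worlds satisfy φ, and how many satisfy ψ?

7 and 6

For □(¬p → ¬q):
s: successors {t}; ¬p → ¬q there: t:T. ✓
t: successors {v, y}; ¬p → ¬q there: v:T, y:T. ✓
u: successors {x}; ¬p → ¬q there: x:T. ✓
v: no successors, so □(¬p → ¬q) holds vacuously. ✓
x: successors {s}; ¬p → ¬q there: s:T. ✓
y: successors {z}; ¬p → ¬q there: z:T. ✓
z: no successors, so □(¬p → ¬q) holds vacuously. ✓
— 7 worlds.
For ¬◇¬(¬p → q):
s: ◇¬(¬p → q) is F. ✓
t: ◇¬(¬p → q) is F. ✓
u: ◇¬(¬p → q) is F. ✓
v: ◇¬(¬p → q) is F. ✓
x: ◇¬(¬p → q) is T. ✗
y: ◇¬(¬p → q) is F. ✓
z: ◇¬(¬p → q) is F. ✓
— 6 worlds.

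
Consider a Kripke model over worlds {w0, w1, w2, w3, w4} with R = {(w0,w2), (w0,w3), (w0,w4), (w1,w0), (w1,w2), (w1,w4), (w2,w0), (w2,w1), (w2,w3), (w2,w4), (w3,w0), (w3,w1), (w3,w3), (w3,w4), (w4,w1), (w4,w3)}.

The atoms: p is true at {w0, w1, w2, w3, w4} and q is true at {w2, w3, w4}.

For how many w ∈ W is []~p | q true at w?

3

w0: []~p is F, q is F. ✗
w1: []~p is F, q is F. ✗
w2: []~p is F, q is T. ✓
w3: []~p is F, q is T. ✓
w4: []~p is F, q is T. ✓
Satisfying worlds: {w2, w3, w4}.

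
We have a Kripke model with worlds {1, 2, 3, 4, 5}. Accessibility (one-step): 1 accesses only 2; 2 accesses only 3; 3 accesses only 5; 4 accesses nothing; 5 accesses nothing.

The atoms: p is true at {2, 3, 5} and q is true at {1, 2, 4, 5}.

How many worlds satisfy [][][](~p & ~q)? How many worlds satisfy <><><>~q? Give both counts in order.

For [][][](~p & ~q):
1: successors {2}; [][](~p & ~q) there: 2:F. ✗
2: successors {3}; [][](~p & ~q) there: 3:T. ✓
3: successors {5}; [][](~p & ~q) there: 5:T. ✓
4: no successors, so [][][](~p & ~q) holds vacuously. ✓
5: no successors, so [][][](~p & ~q) holds vacuously. ✓
— 4 worlds.
For <><><>~q:
1: successors {2}; <><>~q there: 2:F. ✗
2: successors {3}; <><>~q there: 3:F. ✗
3: successors {5}; <><>~q there: 5:F. ✗
4: no successors, so <><><>~q fails. ✗
5: no successors, so <><><>~q fails. ✗
— 0 worlds.

4 and 0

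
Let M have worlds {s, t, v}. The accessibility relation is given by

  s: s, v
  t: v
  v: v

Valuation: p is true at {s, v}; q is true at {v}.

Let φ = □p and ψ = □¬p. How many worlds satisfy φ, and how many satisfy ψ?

3 and 0

For □p:
s: successors {s, v}; p there: s:T, v:T. ✓
t: successors {v}; p there: v:T. ✓
v: successors {v}; p there: v:T. ✓
— 3 worlds.
For □¬p:
s: successors {s, v}; ¬p there: s:F, v:F. ✗
t: successors {v}; ¬p there: v:F. ✗
v: successors {v}; ¬p there: v:F. ✗
— 0 worlds.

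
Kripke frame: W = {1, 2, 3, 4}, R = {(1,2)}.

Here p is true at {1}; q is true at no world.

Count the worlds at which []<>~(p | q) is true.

3

1: successors {2}; <>~(p | q) there: 2:F. ✗
2: no successors, so []<>~(p | q) holds vacuously. ✓
3: no successors, so []<>~(p | q) holds vacuously. ✓
4: no successors, so []<>~(p | q) holds vacuously. ✓
Satisfying worlds: {2, 3, 4}.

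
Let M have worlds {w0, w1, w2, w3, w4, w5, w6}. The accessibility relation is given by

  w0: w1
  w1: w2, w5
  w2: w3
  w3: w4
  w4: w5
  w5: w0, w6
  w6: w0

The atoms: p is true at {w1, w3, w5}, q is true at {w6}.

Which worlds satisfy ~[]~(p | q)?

{w0, w1, w2, w4, w5}

w0: []~(p | q) is F. ✓
w1: []~(p | q) is F. ✓
w2: []~(p | q) is F. ✓
w3: []~(p | q) is T. ✗
w4: []~(p | q) is F. ✓
w5: []~(p | q) is F. ✓
w6: []~(p | q) is T. ✗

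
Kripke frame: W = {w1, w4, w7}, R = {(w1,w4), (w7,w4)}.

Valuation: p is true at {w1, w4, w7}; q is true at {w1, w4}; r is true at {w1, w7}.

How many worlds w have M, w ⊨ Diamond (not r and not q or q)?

w1: successors {w4}; not r and not q or q there: w4:T. ✓
w4: no successors, so Diamond (not r and not q or q) fails. ✗
w7: successors {w4}; not r and not q or q there: w4:T. ✓
Satisfying worlds: {w1, w7}.

2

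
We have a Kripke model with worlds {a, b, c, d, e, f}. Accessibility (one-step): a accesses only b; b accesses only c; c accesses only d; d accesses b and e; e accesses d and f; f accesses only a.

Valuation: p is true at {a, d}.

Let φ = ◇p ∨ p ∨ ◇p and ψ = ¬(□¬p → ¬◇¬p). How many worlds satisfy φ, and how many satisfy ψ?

For ◇p ∨ p ∨ ◇p:
a: ◇p is F, p ∨ ◇p is T. ✓
b: ◇p is F, p ∨ ◇p is F. ✗
c: ◇p is T, p ∨ ◇p is T. ✓
d: ◇p is F, p ∨ ◇p is T. ✓
e: ◇p is T, p ∨ ◇p is T. ✓
f: ◇p is T, p ∨ ◇p is T. ✓
— 5 worlds.
For ¬(□¬p → ¬◇¬p):
a: □¬p → ¬◇¬p is F. ✓
b: □¬p → ¬◇¬p is F. ✓
c: □¬p → ¬◇¬p is T. ✗
d: □¬p → ¬◇¬p is F. ✓
e: □¬p → ¬◇¬p is T. ✗
f: □¬p → ¬◇¬p is T. ✗
— 3 worlds.

5 and 3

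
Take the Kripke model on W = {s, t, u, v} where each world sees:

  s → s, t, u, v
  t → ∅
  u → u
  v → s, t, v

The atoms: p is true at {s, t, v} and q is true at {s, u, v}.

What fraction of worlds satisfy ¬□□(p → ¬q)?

1/2

s: □□(p → ¬q) is F. ✓
t: □□(p → ¬q) is T. ✗
u: □□(p → ¬q) is T. ✗
v: □□(p → ¬q) is F. ✓
That's 2 of 4 worlds, so 2/4 = 1/2.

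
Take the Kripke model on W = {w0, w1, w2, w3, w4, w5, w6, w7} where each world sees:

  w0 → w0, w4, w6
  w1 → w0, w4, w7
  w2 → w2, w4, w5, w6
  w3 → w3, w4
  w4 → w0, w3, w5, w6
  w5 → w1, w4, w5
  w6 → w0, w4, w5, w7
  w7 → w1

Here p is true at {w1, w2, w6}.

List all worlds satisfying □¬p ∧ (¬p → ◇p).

w0: □¬p is F, ¬p → ◇p is T. ✗
w1: □¬p is T, ¬p → ◇p is T. ✓
w2: □¬p is F, ¬p → ◇p is T. ✗
w3: □¬p is T, ¬p → ◇p is F. ✗
w4: □¬p is F, ¬p → ◇p is T. ✗
w5: □¬p is F, ¬p → ◇p is T. ✗
w6: □¬p is T, ¬p → ◇p is T. ✓
w7: □¬p is F, ¬p → ◇p is T. ✗

{w1, w6}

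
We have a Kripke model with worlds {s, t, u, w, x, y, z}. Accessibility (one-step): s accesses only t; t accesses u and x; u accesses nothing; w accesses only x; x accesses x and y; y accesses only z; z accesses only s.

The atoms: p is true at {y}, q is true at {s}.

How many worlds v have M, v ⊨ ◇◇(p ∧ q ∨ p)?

3

s: successors {t}; ◇(p ∧ q ∨ p) there: t:F. ✗
t: successors {u, x}; ◇(p ∧ q ∨ p) there: u:F, x:T. ✓
u: no successors, so ◇◇(p ∧ q ∨ p) fails. ✗
w: successors {x}; ◇(p ∧ q ∨ p) there: x:T. ✓
x: successors {x, y}; ◇(p ∧ q ∨ p) there: x:T, y:F. ✓
y: successors {z}; ◇(p ∧ q ∨ p) there: z:F. ✗
z: successors {s}; ◇(p ∧ q ∨ p) there: s:F. ✗
Satisfying worlds: {t, w, x}.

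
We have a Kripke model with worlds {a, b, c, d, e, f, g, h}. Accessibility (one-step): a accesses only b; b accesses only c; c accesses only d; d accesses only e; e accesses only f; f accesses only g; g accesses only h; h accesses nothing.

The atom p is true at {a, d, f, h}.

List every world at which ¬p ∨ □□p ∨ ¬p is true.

a: ¬p ∨ □□p is F, ¬p is F. ✗
b: ¬p ∨ □□p is T, ¬p is T. ✓
c: ¬p ∨ □□p is T, ¬p is T. ✓
d: ¬p ∨ □□p is T, ¬p is F. ✓
e: ¬p ∨ □□p is T, ¬p is T. ✓
f: ¬p ∨ □□p is T, ¬p is F. ✓
g: ¬p ∨ □□p is T, ¬p is T. ✓
h: ¬p ∨ □□p is T, ¬p is F. ✓

{b, c, d, e, f, g, h}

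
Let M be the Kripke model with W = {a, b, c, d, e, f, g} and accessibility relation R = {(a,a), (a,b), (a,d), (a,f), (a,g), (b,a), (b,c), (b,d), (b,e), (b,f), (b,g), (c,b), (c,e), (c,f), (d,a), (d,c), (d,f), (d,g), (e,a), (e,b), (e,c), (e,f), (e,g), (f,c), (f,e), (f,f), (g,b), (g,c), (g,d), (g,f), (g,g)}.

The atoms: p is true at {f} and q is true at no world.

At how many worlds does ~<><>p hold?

a: <><>p is T. ✗
b: <><>p is T. ✗
c: <><>p is T. ✗
d: <><>p is T. ✗
e: <><>p is T. ✗
f: <><>p is T. ✗
g: <><>p is T. ✗
Satisfying worlds: ∅.

0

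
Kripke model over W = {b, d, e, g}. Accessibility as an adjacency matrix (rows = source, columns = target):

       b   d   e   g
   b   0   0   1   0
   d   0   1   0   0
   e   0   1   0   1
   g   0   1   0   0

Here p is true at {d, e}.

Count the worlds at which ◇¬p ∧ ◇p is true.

1

b: ◇¬p is F, ◇p is T. ✗
d: ◇¬p is F, ◇p is T. ✗
e: ◇¬p is T, ◇p is T. ✓
g: ◇¬p is F, ◇p is T. ✗
Satisfying worlds: {e}.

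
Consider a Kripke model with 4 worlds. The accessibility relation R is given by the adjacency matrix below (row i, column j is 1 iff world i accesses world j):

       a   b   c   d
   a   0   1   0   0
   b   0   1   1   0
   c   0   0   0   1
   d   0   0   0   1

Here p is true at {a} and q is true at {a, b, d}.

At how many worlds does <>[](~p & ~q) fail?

a: successors {b}; [](~p & ~q) there: b:F. ✗
b: successors {b, c}; [](~p & ~q) there: b:F, c:F. ✗
c: successors {d}; [](~p & ~q) there: d:F. ✗
d: successors {d}; [](~p & ~q) there: d:F. ✗
Satisfying worlds: ∅.
So <>[](~p & ~q) fails at the other 4 worlds.

4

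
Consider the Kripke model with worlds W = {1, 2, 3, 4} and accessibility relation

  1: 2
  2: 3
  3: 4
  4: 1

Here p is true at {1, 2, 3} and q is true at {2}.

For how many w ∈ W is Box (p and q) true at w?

1: successors {2}; p and q there: 2:T. ✓
2: successors {3}; p and q there: 3:F. ✗
3: successors {4}; p and q there: 4:F. ✗
4: successors {1}; p and q there: 1:F. ✗
Satisfying worlds: {1}.

1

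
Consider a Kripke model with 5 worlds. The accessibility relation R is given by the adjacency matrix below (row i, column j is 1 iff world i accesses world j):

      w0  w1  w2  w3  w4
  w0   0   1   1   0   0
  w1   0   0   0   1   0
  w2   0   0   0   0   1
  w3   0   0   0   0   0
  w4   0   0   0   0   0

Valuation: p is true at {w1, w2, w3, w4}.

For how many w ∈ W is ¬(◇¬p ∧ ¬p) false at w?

0

w0: ◇¬p ∧ ¬p is F. ✓
w1: ◇¬p ∧ ¬p is F. ✓
w2: ◇¬p ∧ ¬p is F. ✓
w3: ◇¬p ∧ ¬p is F. ✓
w4: ◇¬p ∧ ¬p is F. ✓
Satisfying worlds: {w0, w1, w2, w3, w4}.
So ¬(◇¬p ∧ ¬p) fails at the other 0 worlds.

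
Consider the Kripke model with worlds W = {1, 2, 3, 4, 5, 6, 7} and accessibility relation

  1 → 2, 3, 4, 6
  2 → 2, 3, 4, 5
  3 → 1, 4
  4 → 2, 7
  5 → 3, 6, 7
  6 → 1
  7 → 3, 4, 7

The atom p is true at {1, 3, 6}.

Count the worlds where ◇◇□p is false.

4

1: successors {2, 3, 4, 6}; ◇□p there: 2:F, 3:F, 4:F, 6:F. ✗
2: successors {2, 3, 4, 5}; ◇□p there: 2:F, 3:F, 4:F, 5:T. ✓
3: successors {1, 4}; ◇□p there: 1:T, 4:F. ✓
4: successors {2, 7}; ◇□p there: 2:F, 7:F. ✗
5: successors {3, 6, 7}; ◇□p there: 3:F, 6:F, 7:F. ✗
6: successors {1}; ◇□p there: 1:T. ✓
7: successors {3, 4, 7}; ◇□p there: 3:F, 4:F, 7:F. ✗
Satisfying worlds: {2, 3, 6}.
So ◇◇□p fails at the other 4 worlds.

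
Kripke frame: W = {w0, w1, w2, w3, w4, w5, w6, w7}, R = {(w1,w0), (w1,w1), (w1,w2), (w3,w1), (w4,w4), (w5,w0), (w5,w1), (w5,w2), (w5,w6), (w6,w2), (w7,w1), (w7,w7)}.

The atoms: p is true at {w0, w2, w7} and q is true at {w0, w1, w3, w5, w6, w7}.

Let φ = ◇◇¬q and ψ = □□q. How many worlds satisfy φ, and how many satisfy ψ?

5 and 3

For ◇◇¬q:
w0: no successors, so ◇◇¬q fails. ✗
w1: successors {w0, w1, w2}; ◇¬q there: w0:F, w1:T, w2:F. ✓
w2: no successors, so ◇◇¬q fails. ✗
w3: successors {w1}; ◇¬q there: w1:T. ✓
w4: successors {w4}; ◇¬q there: w4:T. ✓
w5: successors {w0, w1, w2, w6}; ◇¬q there: w0:F, w1:T, w2:F, w6:T. ✓
w6: successors {w2}; ◇¬q there: w2:F. ✗
w7: successors {w1, w7}; ◇¬q there: w1:T, w7:F. ✓
— 5 worlds.
For □□q:
w0: no successors, so □□q holds vacuously. ✓
w1: successors {w0, w1, w2}; □q there: w0:T, w1:F, w2:T. ✗
w2: no successors, so □□q holds vacuously. ✓
w3: successors {w1}; □q there: w1:F. ✗
w4: successors {w4}; □q there: w4:F. ✗
w5: successors {w0, w1, w2, w6}; □q there: w0:T, w1:F, w2:T, w6:F. ✗
w6: successors {w2}; □q there: w2:T. ✓
w7: successors {w1, w7}; □q there: w1:F, w7:T. ✗
— 3 worlds.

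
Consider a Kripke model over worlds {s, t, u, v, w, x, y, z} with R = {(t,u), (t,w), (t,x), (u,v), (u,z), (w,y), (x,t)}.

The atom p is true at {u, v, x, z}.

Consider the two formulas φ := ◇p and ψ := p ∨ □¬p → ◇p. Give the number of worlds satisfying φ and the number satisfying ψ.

2 and 2

For ◇p:
s: no successors, so ◇p fails. ✗
t: successors {u, w, x}; p there: u:T, w:F, x:T. ✓
u: successors {v, z}; p there: v:T, z:T. ✓
v: no successors, so ◇p fails. ✗
w: successors {y}; p there: y:F. ✗
x: successors {t}; p there: t:F. ✗
y: no successors, so ◇p fails. ✗
z: no successors, so ◇p fails. ✗
— 2 worlds.
For p ∨ □¬p → ◇p:
s: p ∨ □¬p is T, ◇p is F. ✗
t: p ∨ □¬p is F, ◇p is T. ✓
u: p ∨ □¬p is T, ◇p is T. ✓
v: p ∨ □¬p is T, ◇p is F. ✗
w: p ∨ □¬p is T, ◇p is F. ✗
x: p ∨ □¬p is T, ◇p is F. ✗
y: p ∨ □¬p is T, ◇p is F. ✗
z: p ∨ □¬p is T, ◇p is F. ✗
— 2 worlds.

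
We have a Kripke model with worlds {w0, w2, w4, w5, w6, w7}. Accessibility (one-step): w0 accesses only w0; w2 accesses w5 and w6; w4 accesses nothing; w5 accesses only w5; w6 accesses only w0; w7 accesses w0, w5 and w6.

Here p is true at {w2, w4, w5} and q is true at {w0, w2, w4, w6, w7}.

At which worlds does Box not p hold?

w0: successors {w0}; not p there: w0:T. ✓
w2: successors {w5, w6}; not p there: w5:F, w6:T. ✗
w4: no successors, so Box not p holds vacuously. ✓
w5: successors {w5}; not p there: w5:F. ✗
w6: successors {w0}; not p there: w0:T. ✓
w7: successors {w0, w5, w6}; not p there: w0:T, w5:F, w6:T. ✗

{w0, w4, w6}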